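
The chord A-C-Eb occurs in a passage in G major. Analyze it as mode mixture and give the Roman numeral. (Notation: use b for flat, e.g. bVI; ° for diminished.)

The root A is the diatonic 2nd degree of G major; the borrowing shows in the chord quality. The diatonic chord on degree 2 would be Am (ii), but A–C–Eb is the diminished chord from G minor. As a borrowed chord it is labeled ii°.

ii°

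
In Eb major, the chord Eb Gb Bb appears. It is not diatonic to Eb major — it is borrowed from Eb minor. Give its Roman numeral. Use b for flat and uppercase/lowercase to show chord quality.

Eb is scale degree 1 in Eb major. Eb–Gb–Bb is a minor chord — the form found in Eb minor, not the diatonic I (Eb). Borrowed into Eb major it is written i.

i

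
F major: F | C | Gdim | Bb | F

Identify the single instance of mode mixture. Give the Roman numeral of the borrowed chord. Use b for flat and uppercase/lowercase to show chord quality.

ii°

In F major the diatonic chords are F, Gm, Am, Bb, C, Dm, Edim. F, C and Bb all belong to that set. Gdim (G–Bb–Db) is not: scale degree 2 in F major carries Gm (ii). In F minor the chord on that degree is Gdim, so here it functions as ii°, borrowed from the parallel minor.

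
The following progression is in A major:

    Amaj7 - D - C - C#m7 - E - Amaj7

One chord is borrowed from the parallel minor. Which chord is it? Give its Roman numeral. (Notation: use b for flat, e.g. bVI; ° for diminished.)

The diatonic triads in A major are A, Bm, C#m, D, E, F#m, G#dim. Amaj7, D, C#m7 and E all belong to that set. C (C–E–G) is not: scale degree 3 in A major carries C#m (iii). In A minor the chord on that degree is C, so here it functions as bIII, borrowed from the parallel minor.

bIII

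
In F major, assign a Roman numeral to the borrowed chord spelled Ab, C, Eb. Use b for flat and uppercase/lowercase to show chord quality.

In F major scale degree 3 is A; Ab is its lowered form, from F minor. Ab–C–Eb is a major chord — the form found in F minor, not the diatonic iii (Am). Borrowed into F major it is written bIII.

bIII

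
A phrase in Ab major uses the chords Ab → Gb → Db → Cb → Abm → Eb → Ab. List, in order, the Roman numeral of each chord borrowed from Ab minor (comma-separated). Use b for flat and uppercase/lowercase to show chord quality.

bVII, bIII, i

In Ab major the diatonic chords are Ab, Bbm, Cm, Db, Eb, Fm, Gdim. Ab, Db and Eb are all diatonic. But Gb (Gb–Bb–Db) is foreign: the diatonic vii° on degree 7 is Gdim, whereas Gb comes from Ab minor. It is labeled bVII. Cb (Cb–Eb–Gb) doesn't fit — on degree 3 Ab major would have Cm (iii). Cb is the degree-3 chord of Ab minor, so it is the borrowed bIII. Abm (Ab–Cb–Eb) doesn't fit — on degree 1 Ab major would have Ab (I). Abm is the degree-1 chord of Ab minor, so it is the borrowed i.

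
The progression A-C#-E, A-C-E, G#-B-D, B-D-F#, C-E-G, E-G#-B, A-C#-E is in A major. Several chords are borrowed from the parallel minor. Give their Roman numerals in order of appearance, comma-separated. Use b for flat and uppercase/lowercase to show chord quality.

In A major the diatonic chords are A, Bm, C#m, D, E, F#m, G#dim. A–C#–E = A, G#–B–D = G#dim, B–D–F# = Bm and E–G#–B = E all belong to that set. But A–C–E is foreign: the diatonic I on degree 1 is A, whereas Am comes from A minor. It is labeled i. C–E–G is not: scale degree 3 in A major carries C#m (iii). In A minor the chord on that degree is C, so here it functions as bIII, borrowed from the parallel minor.

i, bIII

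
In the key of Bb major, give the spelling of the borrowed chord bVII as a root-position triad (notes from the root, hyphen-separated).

Scale degree 7 in Bb major is A. bVII uses the lowered form, Ab, taken from Bb minor. Building the major chord from the parallel minor on Ab: Ab–C–Eb.

Ab-C-Eb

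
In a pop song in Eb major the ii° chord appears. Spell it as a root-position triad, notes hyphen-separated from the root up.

The root, F, is scale degree 2 — the same note in Eb major and Eb minor; only the chord quality changes. In Eb minor the chord on F is F–Ab–Cb.

F-Ab-Cb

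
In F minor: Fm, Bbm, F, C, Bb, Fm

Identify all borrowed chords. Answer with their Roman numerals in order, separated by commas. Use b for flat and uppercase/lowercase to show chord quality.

The diatonic triads in F minor (with V from harmonic minor) are Fm, Gdim, Ab, Bbm, C, Db, Eb. Fm, Bbm and C all belong to that set. But F (F–A–C) is foreign: the diatonic i on degree 1 is Fm, whereas F comes from F major. It is labeled I. Bb (Bb–D–F) doesn't fit — on degree 4 F minor would have Bbm (iv). Bb is the degree-4 chord of F major, so it is the borrowed IV.

I, IV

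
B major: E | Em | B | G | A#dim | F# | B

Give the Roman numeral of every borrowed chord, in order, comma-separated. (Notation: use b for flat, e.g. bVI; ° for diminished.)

iv, bVI

In B major the diatonic chords are B, C#m, D#m, E, F#, G#m, A#dim. Of the given chords, E, B, A#dim and F# are diatonic. Em (E–G–B) is not: scale degree 4 in B major carries E (IV). In B minor the chord on that degree is Em, so here it functions as iv, borrowed from the parallel minor. But G (G–B–D) is foreign: the diatonic vi on degree 6 is G#m, whereas G comes from B minor. It is labeled bVI.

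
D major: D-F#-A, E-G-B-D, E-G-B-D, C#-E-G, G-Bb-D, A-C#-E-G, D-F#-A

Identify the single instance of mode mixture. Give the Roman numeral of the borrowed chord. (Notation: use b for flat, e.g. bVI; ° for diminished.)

iv

D major has the diatonic set D, Em, F#m, G, A, Bm, C#dim. D–F#–A = D, E–G–B–D = Em7, C#–E–G = C#dim and A–C#–E–G = A7 are all diatonic. But G–Bb–D is foreign: the diatonic IV on degree 4 is G, whereas Gm comes from D minor. It is labeled iv.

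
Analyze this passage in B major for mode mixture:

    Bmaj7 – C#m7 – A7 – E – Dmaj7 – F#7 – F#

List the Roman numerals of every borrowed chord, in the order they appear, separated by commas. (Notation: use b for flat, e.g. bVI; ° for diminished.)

The diatonic triads in B major are B, C#m, D#m, E, F#, G#m, A#dim. Bmaj7, C#m7, E, F#7 and F# are all diatonic. A7 (A–C#–E–G) is not: scale degree 7 in B major carries A#dim (vii°). In B minor the chord on that degree is A7, so here it functions as bVII7, borrowed from the parallel minor. Dmaj7 (D–F#–A–C#) doesn't fit — on degree 3 B major would have D#m (iii). Dmaj7 is the degree-3 chord of B minor, so it is the borrowed bIIImaj7.

bVII7, bIIImaj7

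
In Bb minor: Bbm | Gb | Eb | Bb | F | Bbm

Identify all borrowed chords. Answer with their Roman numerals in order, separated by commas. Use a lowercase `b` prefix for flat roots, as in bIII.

In Bb minor (with V from harmonic minor) the diatonic chords are Bbm, Cdim, Db, Ebm, F, Gb, Ab. Bbm, Gb and F all belong to that set. Eb (Eb–G–Bb) doesn't fit — on degree 4 Bb minor would have Ebm (iv). Eb is the degree-4 chord of Bb major, so it is the borrowed IV. Bb (Bb–D–F) is not: scale degree 1 in Bb minor carries Bbm (i). In Bb major the chord on that degree is Bb, so here it functions as I, borrowed from the parallel major.

IV, I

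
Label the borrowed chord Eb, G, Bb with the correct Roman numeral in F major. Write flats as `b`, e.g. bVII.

The root Eb is the lowered 7th scale degree — diatonically F major has E there. The diatonic chord on degree 7 would be Edim (vii°), but Eb–G–Bb is the major chord from F minor. As a borrowed chord it is labeled bVII.

bVII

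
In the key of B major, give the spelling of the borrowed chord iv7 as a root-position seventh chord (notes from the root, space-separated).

The root, E, is scale degree 4 — the same note in B major and B minor; only the chord quality changes. Building the minor-seventh chord from the parallel minor on E: E–G–B–D.

E G B D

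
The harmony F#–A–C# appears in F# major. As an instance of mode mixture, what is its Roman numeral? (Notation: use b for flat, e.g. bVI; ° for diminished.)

i

The root F# is the diatonic 1st degree of F# major; the borrowing shows in the chord quality. F#–A–C# is a minor chord — the form found in F# minor, not the diatonic I (F#). Borrowed into F# major it is written i.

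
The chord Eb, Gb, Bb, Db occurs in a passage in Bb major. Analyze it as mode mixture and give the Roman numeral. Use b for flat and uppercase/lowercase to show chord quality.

iv7

Eb is scale degree 4 in Bb major. Eb–Gb–Bb–Db is a minor-seventh chord — the form found in Bb minor, not the diatonic IV (Eb). Borrowed into Bb major it is written iv7.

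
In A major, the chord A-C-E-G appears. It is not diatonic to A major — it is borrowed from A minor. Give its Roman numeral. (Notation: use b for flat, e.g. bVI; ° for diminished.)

A is scale degree 1 in A major. A–C–E–G is a minor-seventh chord — the form found in A minor, not the diatonic I (A). Borrowed into A major it is written i7.

i7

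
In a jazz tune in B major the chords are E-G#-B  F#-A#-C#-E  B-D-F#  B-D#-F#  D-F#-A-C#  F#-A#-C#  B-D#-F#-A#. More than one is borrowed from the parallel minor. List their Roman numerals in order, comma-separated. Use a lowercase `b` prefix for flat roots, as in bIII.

The diatonic triads in B major are B, C#m, D#m, E, F#, G#m, A#dim. E–G#–B = E, F#–A#–C#–E = F#7, B–D#–F# = B, F#–A#–C# = F# and B–D#–F#–A# = Bmaj7 all belong to that set. B–D–F# doesn't fit — on degree 1 B major would have B (I). Bm is the degree-1 chord of B minor, so it is the borrowed i. But D–F#–A–C# is foreign: the diatonic iii on degree 3 is D#m, whereas Dmaj7 comes from B minor. It is labeled bIIImaj7.

i, bIIImaj7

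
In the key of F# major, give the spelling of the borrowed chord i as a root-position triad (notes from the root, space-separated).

The root, F#, is scale degree 1 — the same note in F# major and F# minor; only the chord quality changes. Stacking thirds in F# minor on F# gives F#–A–C#.

F# A C#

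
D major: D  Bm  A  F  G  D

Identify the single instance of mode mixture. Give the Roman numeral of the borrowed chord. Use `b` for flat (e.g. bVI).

bIII

D major has the diatonic set D, Em, F#m, G, A, Bm, C#dim. Of the given chords, D, Bm, A and G are diatonic. But F (F–A–C) is foreign: the diatonic iii on degree 3 is F#m, whereas F comes from D minor. It is labeled bIII.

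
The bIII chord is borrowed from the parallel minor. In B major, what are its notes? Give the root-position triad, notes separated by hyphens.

D-F#-A

Scale degree 3 in B major is D#. bIII uses the lowered form, D, taken from B minor. Stacking thirds in B minor on D gives D–F#–A.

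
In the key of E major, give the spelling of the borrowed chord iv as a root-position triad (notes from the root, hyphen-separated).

The root, A, is scale degree 4 — the same note in E major and E minor; only the chord quality changes. Building the minor chord from the parallel minor on A: A–C–E.

A-C-E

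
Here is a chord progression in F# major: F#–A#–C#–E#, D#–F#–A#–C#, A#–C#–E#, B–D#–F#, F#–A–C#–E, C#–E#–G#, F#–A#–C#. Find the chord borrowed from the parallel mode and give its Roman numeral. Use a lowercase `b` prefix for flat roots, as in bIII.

In F# major the diatonic chords are F#, G#m, A#m, B, C#, D#m, E#dim. Of the given chords, F#–A#–C#–E# = F#maj7, D#–F#–A#–C# = D#m7, A#–C#–E# = A#m, B–D#–F# = B, C#–E#–G# = C# and F#–A#–C# = F# are diatonic. F#–A–C#–E doesn't fit — on degree 1 F# major would have F# (I). F#m7 is the degree-1 chord of F# minor, so it is the borrowed i7.

i7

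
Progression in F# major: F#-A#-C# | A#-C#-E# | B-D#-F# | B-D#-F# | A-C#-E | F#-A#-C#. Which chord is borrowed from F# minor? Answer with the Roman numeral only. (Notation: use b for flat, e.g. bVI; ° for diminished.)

bIII

In F# major the diatonic chords are F#, G#m, A#m, B, C#, D#m, E#dim. Of the given chords, F#–A#–C# = F#, A#–C#–E# = A#m and B–D#–F# = B are diatonic. A–C#–E is not: scale degree 3 in F# major carries A#m (iii). In F# minor the chord on that degree is A, so here it functions as bIII, borrowed from the parallel minor.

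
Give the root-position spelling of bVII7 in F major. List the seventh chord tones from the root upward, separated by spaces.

Eb G Bb Db

The root of bVII7 is the lowered 7th degree: E becomes Eb. In F minor the chord on Eb is Eb–G–Bb–Db.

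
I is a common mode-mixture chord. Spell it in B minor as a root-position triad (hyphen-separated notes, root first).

The root, B, is scale degree 1 — the same note in B minor and B major; only the chord quality changes. In B major the chord on B is B–D#–F#.

B-D#-F#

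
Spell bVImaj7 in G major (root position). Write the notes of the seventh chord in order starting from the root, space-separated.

The root of bVImaj7 is the lowered 6th degree: E becomes Eb. Stacking thirds in G minor on Eb gives Eb–G–Bb–D.

Eb G Bb D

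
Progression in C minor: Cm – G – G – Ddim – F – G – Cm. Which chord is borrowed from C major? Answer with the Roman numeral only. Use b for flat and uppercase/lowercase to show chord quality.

IV

C minor has the diatonic set Cm, Ddim, Eb, Fm, G, Ab, Bb (with V from harmonic minor). Of the given chords, Cm, G and Ddim are diatonic. F (F–A–C) is not: scale degree 4 in C minor carries Fm (iv). In C major the chord on that degree is F, so here it functions as IV, borrowed from the parallel major.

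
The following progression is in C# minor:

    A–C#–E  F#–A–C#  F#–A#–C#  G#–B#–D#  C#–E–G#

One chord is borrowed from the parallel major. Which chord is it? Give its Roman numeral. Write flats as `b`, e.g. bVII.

IV

The diatonic triads in C# minor (with V from harmonic minor) are C#m, D#dim, E, F#m, G#, A, B. A–C#–E = A, F#–A–C# = F#m, G#–B#–D# = G# and C#–E–G# = C#m are all diatonic. But F#–A#–C# is foreign: the diatonic iv on degree 4 is F#m, whereas F# comes from C# major. It is labeled IV.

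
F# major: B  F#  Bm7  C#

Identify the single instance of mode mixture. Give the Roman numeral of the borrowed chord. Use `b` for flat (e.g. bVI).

iv7

The diatonic triads in F# major are F#, G#m, A#m, B, C#, D#m, E#dim. Of the given chords, B, F# and C# are diatonic. But Bm7 (B–D–F#–A) is foreign: the diatonic IV on degree 4 is B, whereas Bm7 comes from F# minor. It is labeled iv7.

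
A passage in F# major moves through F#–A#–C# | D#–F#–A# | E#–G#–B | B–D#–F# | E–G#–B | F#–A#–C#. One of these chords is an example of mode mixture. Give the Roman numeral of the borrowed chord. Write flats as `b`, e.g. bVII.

The diatonic triads in F# major are F#, G#m, A#m, B, C#, D#m, E#dim. Of the given chords, F#–A#–C# = F#, D#–F#–A# = D#m, E#–G#–B = E#dim and B–D#–F# = B are diatonic. E–G#–B is not: scale degree 7 in F# major carries E#dim (vii°). In F# minor the chord on that degree is E, so here it functions as bVII, borrowed from the parallel minor.

bVII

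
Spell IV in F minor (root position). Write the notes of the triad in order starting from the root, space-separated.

Bb D F

IV is built on scale degree 4, which is Bb in both F minor and its parallel. In F major the chord on Bb is Bb–D–F.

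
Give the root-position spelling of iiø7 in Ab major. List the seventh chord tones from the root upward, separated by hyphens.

Bb-Db-Fb-Ab

The root, Bb, is scale degree 2 — the same note in Ab major and Ab minor; only the chord quality changes. In Ab minor the chord on Bb is Bb–Db–Fb–Ab.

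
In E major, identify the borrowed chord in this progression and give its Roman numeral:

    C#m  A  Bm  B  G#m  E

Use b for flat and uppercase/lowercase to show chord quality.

The diatonic triads in E major are E, F#m, G#m, A, B, C#m, D#dim. Of the given chords, C#m, A, B, G#m and E are diatonic. Bm (B–D–F#) is not: scale degree 5 in E major carries B (V). In E minor the chord on that degree is Bm, so here it functions as v, borrowed from the parallel minor.

v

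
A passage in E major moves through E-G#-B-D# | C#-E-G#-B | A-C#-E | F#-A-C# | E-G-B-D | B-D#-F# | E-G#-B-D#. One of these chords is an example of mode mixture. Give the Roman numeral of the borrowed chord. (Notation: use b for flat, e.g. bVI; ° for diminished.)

The diatonic triads in E major are E, F#m, G#m, A, B, C#m, D#dim. Of the given chords, E–G#–B–D# = Emaj7, C#–E–G#–B = C#m7, A–C#–E = A, F#–A–C# = F#m and B–D#–F# = B are diatonic. But E–G–B–D is foreign: the diatonic I on degree 1 is E, whereas Em7 comes from E minor. It is labeled i7.

i7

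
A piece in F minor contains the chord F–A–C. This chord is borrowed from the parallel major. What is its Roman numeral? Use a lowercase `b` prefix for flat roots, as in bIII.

I

The root F is the diatonic 1st degree of F minor; the borrowing shows in the chord quality. F–A–C is a major chord — the form found in F major, not the diatonic i (Fm). Borrowed into F minor it is written I.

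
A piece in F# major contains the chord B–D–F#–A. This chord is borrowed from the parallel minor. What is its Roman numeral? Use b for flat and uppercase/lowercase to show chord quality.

iv7

The root B is the diatonic 4th degree of F# major; the borrowing shows in the chord quality. The diatonic chord on degree 4 would be B (IV), but B–D–F#–A is the minor-seventh chord from F# minor. As a borrowed chord it is labeled iv7.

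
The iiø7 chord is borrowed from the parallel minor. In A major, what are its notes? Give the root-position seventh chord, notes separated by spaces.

B D F A

The root, B, is scale degree 2 — the same note in A major and A minor; only the chord quality changes. Building the half-diminished-seventh chord from the parallel minor on B: B–D–F–A.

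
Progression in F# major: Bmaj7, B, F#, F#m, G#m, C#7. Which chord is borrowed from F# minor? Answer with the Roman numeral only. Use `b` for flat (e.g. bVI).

i

F# major has the diatonic set F#, G#m, A#m, B, C#, D#m, E#dim. Bmaj7, B, F#, G#m and C#7 all belong to that set. But F#m (F#–A–C#) is foreign: the diatonic I on degree 1 is F#, whereas F#m comes from F# minor. It is labeled i.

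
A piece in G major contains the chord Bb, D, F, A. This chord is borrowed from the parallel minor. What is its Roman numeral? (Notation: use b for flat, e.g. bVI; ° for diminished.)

bIIImaj7

In G major scale degree 3 is B; Bb is its lowered form, from G minor. Diatonically G major has Bm (iii) on that degree; Bb–D–F–A is instead the major-seventh chord native to G minor, so it takes the label bIIImaj7.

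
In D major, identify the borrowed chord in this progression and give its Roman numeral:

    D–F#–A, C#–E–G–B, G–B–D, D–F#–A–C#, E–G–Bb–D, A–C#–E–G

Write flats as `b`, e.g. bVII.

In D major the diatonic chords are D, Em, F#m, G, A, Bm, C#dim. D–F#–A = D, C#–E–G–B = C#m7b5, G–B–D = G, D–F#–A–C# = Dmaj7 and A–C#–E–G = A7 are all diatonic. But E–G–Bb–D is foreign: the diatonic ii on degree 2 is Em, whereas Em7b5 comes from D minor. It is labeled iiø7.

iiø7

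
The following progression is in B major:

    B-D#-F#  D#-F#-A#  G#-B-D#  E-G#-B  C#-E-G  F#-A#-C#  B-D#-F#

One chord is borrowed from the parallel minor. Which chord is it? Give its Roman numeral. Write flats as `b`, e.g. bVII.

The diatonic triads in B major are B, C#m, D#m, E, F#, G#m, A#dim. B–D#–F# = B, D#–F#–A# = D#m, G#–B–D# = G#m, E–G#–B = E and F#–A#–C# = F# are all diatonic. C#–E–G doesn't fit — on degree 2 B major would have C#m (ii). C#dim is the degree-2 chord of B minor, so it is the borrowed ii°.

ii°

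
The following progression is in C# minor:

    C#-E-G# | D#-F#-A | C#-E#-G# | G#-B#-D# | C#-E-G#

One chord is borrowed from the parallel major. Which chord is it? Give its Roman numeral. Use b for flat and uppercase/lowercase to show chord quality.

I

The diatonic triads in C# minor (with V from harmonic minor) are C#m, D#dim, E, F#m, G#, A, B. Of the given chords, C#–E–G# = C#m, D#–F#–A = D#dim and G#–B#–D# = G# are diatonic. C#–E#–G# doesn't fit — on degree 1 C# minor would have C#m (i). C# is the degree-1 chord of C# major, so it is the borrowed I.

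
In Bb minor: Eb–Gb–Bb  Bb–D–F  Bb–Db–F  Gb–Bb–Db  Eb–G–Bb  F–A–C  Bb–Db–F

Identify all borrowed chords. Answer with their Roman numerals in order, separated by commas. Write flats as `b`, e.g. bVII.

Bb minor has the diatonic set Bbm, Cdim, Db, Ebm, F, Gb, Ab (with V from harmonic minor). Eb–Gb–Bb = Ebm, Bb–Db–F = Bbm, Gb–Bb–Db = Gb and F–A–C = F are all diatonic. Bb–D–F is not: scale degree 1 in Bb minor carries Bbm (i). In Bb major the chord on that degree is Bb, so here it functions as I, borrowed from the parallel major. Eb–G–Bb is not: scale degree 4 in Bb minor carries Ebm (iv). In Bb major the chord on that degree is Eb, so here it functions as IV, borrowed from the parallel major.

I, IV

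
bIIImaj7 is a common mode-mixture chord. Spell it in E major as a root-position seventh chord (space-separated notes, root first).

G B D F#

The root of bIIImaj7 is the lowered 3rd degree: G# becomes G. Stacking thirds in E minor on G gives G–B–D–F#.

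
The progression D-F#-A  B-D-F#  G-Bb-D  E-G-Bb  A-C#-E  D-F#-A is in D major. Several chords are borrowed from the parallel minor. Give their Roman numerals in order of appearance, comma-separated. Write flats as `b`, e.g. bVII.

iv, ii°

In D major the diatonic chords are D, Em, F#m, G, A, Bm, C#dim. D–F#–A = D, B–D–F# = Bm and A–C#–E = A are all diatonic. But G–Bb–D is foreign: the diatonic IV on degree 4 is G, whereas Gm comes from D minor. It is labeled iv. E–G–Bb is not: scale degree 2 in D major carries Em (ii). In D minor the chord on that degree is Edim, so here it functions as ii°, borrowed from the parallel minor.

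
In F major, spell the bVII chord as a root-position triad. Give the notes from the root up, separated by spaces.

bVII is built on the lowered scale degree 7. In F major degree 7 is E; lowered it becomes Eb. Building the major chord from the parallel minor on Eb: Eb–G–Bb.

Eb G Bb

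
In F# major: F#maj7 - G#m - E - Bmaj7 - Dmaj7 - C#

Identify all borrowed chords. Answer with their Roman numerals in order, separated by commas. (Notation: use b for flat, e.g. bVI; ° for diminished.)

The diatonic triads in F# major are F#, G#m, A#m, B, C#, D#m, E#dim. F#maj7, G#m, Bmaj7 and C# all belong to that set. E (E–G#–B) is not: scale degree 7 in F# major carries E#dim (vii°). In F# minor the chord on that degree is E, so here it functions as bVII, borrowed from the parallel minor. Dmaj7 (D–F#–A–C#) is not: scale degree 6 in F# major carries D#m (vi). In F# minor the chord on that degree is Dmaj7, so here it functions as bVImaj7, borrowed from the parallel minor.

bVII, bVImaj7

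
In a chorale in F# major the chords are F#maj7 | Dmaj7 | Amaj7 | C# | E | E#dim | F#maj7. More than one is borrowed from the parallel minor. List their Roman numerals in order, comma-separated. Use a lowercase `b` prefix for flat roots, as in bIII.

bVImaj7, bIIImaj7, bVII

F# major has the diatonic set F#, G#m, A#m, B, C#, D#m, E#dim. Of the given chords, F#maj7, C# and E#dim are diatonic. Dmaj7 (D–F#–A–C#) doesn't fit — on degree 6 F# major would have D#m (vi). Dmaj7 is the degree-6 chord of F# minor, so it is the borrowed bVImaj7. Amaj7 (A–C#–E–G#) is not: scale degree 3 in F# major carries A#m (iii). In F# minor the chord on that degree is Amaj7, so here it functions as bIIImaj7, borrowed from the parallel minor. But E (E–G#–B) is foreign: the diatonic vii° on degree 7 is E#dim, whereas E comes from F# minor. It is labeled bVII.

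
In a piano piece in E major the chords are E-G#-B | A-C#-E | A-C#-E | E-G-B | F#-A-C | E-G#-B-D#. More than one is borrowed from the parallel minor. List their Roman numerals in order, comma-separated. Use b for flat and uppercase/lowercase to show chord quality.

E major has the diatonic set E, F#m, G#m, A, B, C#m, D#dim. E–G#–B = E, A–C#–E = A and E–G#–B–D# = Emaj7 all belong to that set. E–G–B is not: scale degree 1 in E major carries E (I). In E minor the chord on that degree is Em, so here it functions as i, borrowed from the parallel minor. But F#–A–C is foreign: the diatonic ii on degree 2 is F#m, whereas F#dim comes from E minor. It is labeled ii°.

i, ii°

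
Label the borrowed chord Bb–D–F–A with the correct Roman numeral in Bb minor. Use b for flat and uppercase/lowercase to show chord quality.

Imaj7

The root Bb is the diatonic 1st degree of Bb minor; the borrowing shows in the chord quality. The diatonic chord on degree 1 would be Bbm (i), but Bb–D–F–A is the major-seventh chord from Bb major. As a borrowed chord it is labeled Imaj7.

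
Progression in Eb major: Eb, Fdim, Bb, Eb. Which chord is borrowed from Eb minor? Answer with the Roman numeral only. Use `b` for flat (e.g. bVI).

The diatonic triads in Eb major are Eb, Fm, Gm, Ab, Bb, Cm, Ddim. Of the given chords, Eb and Bb are diatonic. Fdim (F–Ab–Cb) is not: scale degree 2 in Eb major carries Fm (ii). In Eb minor the chord on that degree is Fdim, so here it functions as ii°, borrowed from the parallel minor.

ii°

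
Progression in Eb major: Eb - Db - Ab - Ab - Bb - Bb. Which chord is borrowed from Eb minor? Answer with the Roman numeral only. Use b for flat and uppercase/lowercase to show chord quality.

In Eb major the diatonic chords are Eb, Fm, Gm, Ab, Bb, Cm, Ddim. Eb, Ab and Bb all belong to that set. Db (Db–F–Ab) doesn't fit — on degree 7 Eb major would have Ddim (vii°). Db is the degree-7 chord of Eb minor, so it is the borrowed bVII.

bVII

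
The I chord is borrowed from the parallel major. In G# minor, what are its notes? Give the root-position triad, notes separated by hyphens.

I is built on scale degree 1, which is G# in both G# minor and its parallel. In G# major the chord on G# is G#–B#–D#.

G#-B#-D#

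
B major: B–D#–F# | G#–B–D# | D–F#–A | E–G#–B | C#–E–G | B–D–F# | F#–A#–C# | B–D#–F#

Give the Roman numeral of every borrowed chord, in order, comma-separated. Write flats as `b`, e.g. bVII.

The diatonic triads in B major are B, C#m, D#m, E, F#, G#m, A#dim. B–D#–F# = B, G#–B–D# = G#m, E–G#–B = E and F#–A#–C# = F# all belong to that set. D–F#–A is not: scale degree 3 in B major carries D#m (iii). In B minor the chord on that degree is D, so here it functions as bIII, borrowed from the parallel minor. But C#–E–G is foreign: the diatonic ii on degree 2 is C#m, whereas C#dim comes from B minor. It is labeled ii°. B–D–F# is not: scale degree 1 in B major carries B (I). In B minor the chord on that degree is Bm, so here it functions as i, borrowed from the parallel minor.

bIII, ii°, i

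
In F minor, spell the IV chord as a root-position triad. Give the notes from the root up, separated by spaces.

IV is built on scale degree 4, which is Bb in both F minor and its parallel. Building the major chord from the parallel major on Bb: Bb–D–F.

Bb D F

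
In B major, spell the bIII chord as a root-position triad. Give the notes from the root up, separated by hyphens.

D-F#-A

The root of bIII is the lowered 3rd degree: D# becomes D. Stacking thirds in B minor on D gives D–F#–A.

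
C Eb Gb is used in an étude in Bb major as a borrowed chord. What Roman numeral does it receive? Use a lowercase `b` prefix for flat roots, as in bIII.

ii°

The root C is the diatonic 2nd degree of Bb major; the borrowing shows in the chord quality. The diatonic chord on degree 2 would be Cm (ii), but C–Eb–Gb is the diminished chord from Bb minor. As a borrowed chord it is labeled ii°.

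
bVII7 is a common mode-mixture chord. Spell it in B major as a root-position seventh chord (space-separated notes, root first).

A C# E G

The root of bVII7 is the lowered 7th degree: A# becomes A. Stacking thirds in B minor on A gives A–C#–E–G.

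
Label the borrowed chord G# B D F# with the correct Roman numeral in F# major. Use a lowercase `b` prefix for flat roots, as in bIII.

G# is scale degree 2 in F# major. The diatonic chord on degree 2 would be G#m (ii), but G#–B–D–F# is the half-diminished-seventh chord from F# minor. As a borrowed chord it is labeled iiø7.

iiø7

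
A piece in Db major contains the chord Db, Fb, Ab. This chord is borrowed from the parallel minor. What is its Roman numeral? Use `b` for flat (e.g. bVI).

i

Db is scale degree 1 in Db major. The diatonic chord on degree 1 would be Db (I), but Db–Fb–Ab is the minor chord from Db minor. As a borrowed chord it is labeled i.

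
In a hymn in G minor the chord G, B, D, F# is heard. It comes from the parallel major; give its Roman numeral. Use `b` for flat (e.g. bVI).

G is scale degree 1 in G minor. The diatonic chord on degree 1 would be Gm (i), but G–B–D–F# is the major-seventh chord from G major. As a borrowed chord it is labeled Imaj7.

Imaj7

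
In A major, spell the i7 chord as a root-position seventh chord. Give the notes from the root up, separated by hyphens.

A-C-E-G

i7 is built on scale degree 1, which is A in both A major and its parallel. Stacking thirds in A minor on A gives A–C–E–G.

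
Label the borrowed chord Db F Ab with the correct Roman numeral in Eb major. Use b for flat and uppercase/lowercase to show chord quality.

In Eb major scale degree 7 is D; Db is its lowered form, from Eb minor. The diatonic chord on degree 7 would be Ddim (vii°), but Db–F–Ab is the major chord from Eb minor. As a borrowed chord it is labeled bVII.

bVII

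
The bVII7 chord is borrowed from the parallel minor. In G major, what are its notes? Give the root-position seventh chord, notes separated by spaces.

bVII7 is built on the lowered scale degree 7. In G major degree 7 is F#; lowered it becomes F. In G minor the chord on F is F–A–C–Eb.

F A C Eb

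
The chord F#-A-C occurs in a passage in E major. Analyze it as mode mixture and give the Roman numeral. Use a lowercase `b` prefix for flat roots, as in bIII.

F# is scale degree 2 in E major. Diatonically E major has F#m (ii) on that degree; F#–A–C is instead the diminished chord native to E minor, so it takes the label ii°.

ii°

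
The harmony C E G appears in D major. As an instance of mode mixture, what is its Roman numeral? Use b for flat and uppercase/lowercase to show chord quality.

In D major scale degree 7 is C#; C is its lowered form, from D minor. C–E–G is a major chord — the form found in D minor, not the diatonic vii° (C#dim). Borrowed into D major it is written bVII.

bVII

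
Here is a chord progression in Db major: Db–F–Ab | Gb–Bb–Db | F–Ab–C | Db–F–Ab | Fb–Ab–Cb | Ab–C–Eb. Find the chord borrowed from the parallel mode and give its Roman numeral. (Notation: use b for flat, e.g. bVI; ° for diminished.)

In Db major the diatonic chords are Db, Ebm, Fm, Gb, Ab, Bbm, Cdim. Db–F–Ab = Db, Gb–Bb–Db = Gb, F–Ab–C = Fm and Ab–C–Eb = Ab are all diatonic. Fb–Ab–Cb doesn't fit — on degree 3 Db major would have Fm (iii). Fb is the degree-3 chord of Db minor, so it is the borrowed bIII.

bIII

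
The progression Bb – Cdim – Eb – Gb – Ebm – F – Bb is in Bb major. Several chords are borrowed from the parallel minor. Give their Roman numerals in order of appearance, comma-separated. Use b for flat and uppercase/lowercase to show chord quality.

ii°, bVI, iv

Bb major has the diatonic set Bb, Cm, Dm, Eb, F, Gm, Adim. Bb, Eb and F all belong to that set. But Cdim (C–Eb–Gb) is foreign: the diatonic ii on degree 2 is Cm, whereas Cdim comes from Bb minor. It is labeled ii°. Gb (Gb–Bb–Db) doesn't fit — on degree 6 Bb major would have Gm (vi). Gb is the degree-6 chord of Bb minor, so it is the borrowed bVI. Ebm (Eb–Gb–Bb) doesn't fit — on degree 4 Bb major would have Eb (IV). Ebm is the degree-4 chord of Bb minor, so it is the borrowed iv.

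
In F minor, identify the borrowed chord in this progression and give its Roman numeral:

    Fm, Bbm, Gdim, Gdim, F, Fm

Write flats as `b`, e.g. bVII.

I

F minor has the diatonic set Fm, Gdim, Ab, Bbm, C, Db, Eb (with V from harmonic minor). Of the given chords, Fm, Bbm and Gdim are diatonic. F (F–A–C) is not: scale degree 1 in F minor carries Fm (i). In F major the chord on that degree is F, so here it functions as I, borrowed from the parallel major.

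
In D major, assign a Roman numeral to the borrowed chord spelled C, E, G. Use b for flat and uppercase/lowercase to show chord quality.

C is the lowered form of scale degree 7 in D major (the diatonic degree 7 is C#). Diatonically D major has C#dim (vii°) on that degree; C–E–G is instead the major chord native to D minor, so it takes the label bVII.

bVII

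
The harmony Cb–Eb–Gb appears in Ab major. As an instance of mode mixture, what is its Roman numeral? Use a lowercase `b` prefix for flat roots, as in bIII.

The root Cb is the lowered 3rd scale degree — diatonically Ab major has C there. Diatonically Ab major has Cm (iii) on that degree; Cb–Eb–Gb is instead the major chord native to Ab minor, so it takes the label bIII.

bIII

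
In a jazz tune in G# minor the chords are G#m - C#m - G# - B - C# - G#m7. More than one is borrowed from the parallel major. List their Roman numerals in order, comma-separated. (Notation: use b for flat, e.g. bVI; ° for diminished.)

I, IV

The diatonic triads in G# minor (with V from harmonic minor) are G#m, A#dim, B, C#m, D#, E, F#. G#m, C#m, B and G#m7 are all diatonic. But G# (G#–B#–D#) is foreign: the diatonic i on degree 1 is G#m, whereas G# comes from G# major. It is labeled I. C# (C#–E#–G#) doesn't fit — on degree 4 G# minor would have C#m (iv). C# is the degree-4 chord of G# major, so it is the borrowed IV.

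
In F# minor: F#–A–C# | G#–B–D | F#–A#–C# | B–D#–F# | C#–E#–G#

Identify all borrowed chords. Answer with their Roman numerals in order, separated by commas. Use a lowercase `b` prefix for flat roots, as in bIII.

The diatonic triads in F# minor (with V from harmonic minor) are F#m, G#dim, A, Bm, C#, D, E. Of the given chords, F#–A–C# = F#m, G#–B–D = G#dim and C#–E#–G# = C# are diatonic. F#–A#–C# doesn't fit — on degree 1 F# minor would have F#m (i). F# is the degree-1 chord of F# major, so it is the borrowed I. B–D#–F# doesn't fit — on degree 4 F# minor would have Bm (iv). B is the degree-4 chord of F# major, so it is the borrowed IV.

I, IV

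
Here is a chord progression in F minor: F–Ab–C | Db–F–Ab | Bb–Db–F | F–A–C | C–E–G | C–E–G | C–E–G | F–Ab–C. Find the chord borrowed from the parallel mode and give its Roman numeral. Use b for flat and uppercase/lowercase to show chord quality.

I

F minor has the diatonic set Fm, Gdim, Ab, Bbm, C, Db, Eb (with V from harmonic minor). Of the given chords, F–Ab–C = Fm, Db–F–Ab = Db, Bb–Db–F = Bbm and C–E–G = C are diatonic. F–A–C doesn't fit — on degree 1 F minor would have Fm (i). F is the degree-1 chord of F major, so it is the borrowed I.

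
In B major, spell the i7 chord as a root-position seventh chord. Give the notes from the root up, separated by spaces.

The root, B, is scale degree 1 — the same note in B major and B minor; only the chord quality changes. Stacking thirds in B minor on B gives B–D–F#–A.

B D F# A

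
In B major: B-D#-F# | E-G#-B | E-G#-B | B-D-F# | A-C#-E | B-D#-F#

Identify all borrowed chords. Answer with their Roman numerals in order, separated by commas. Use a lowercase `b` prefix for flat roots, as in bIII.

i, bVII

B major has the diatonic set B, C#m, D#m, E, F#, G#m, A#dim. B–D#–F# = B and E–G#–B = E are both diatonic. B–D–F# is not: scale degree 1 in B major carries B (I). In B minor the chord on that degree is Bm, so here it functions as i, borrowed from the parallel minor. A–C#–E is not: scale degree 7 in B major carries A#dim (vii°). In B minor the chord on that degree is A, so here it functions as bVII, borrowed from the parallel minor.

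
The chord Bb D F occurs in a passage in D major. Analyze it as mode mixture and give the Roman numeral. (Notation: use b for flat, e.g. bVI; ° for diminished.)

bVI

The root Bb is the lowered 6th scale degree — diatonically D major has B there. Bb–D–F is a major chord — the form found in D minor, not the diatonic vi (Bm). Borrowed into D major it is written bVI.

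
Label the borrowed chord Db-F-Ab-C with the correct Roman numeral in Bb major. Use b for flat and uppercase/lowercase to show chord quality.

The root Db is the lowered 3rd scale degree — diatonically Bb major has D there. The diatonic chord on degree 3 would be Dm (iii), but Db–F–Ab–C is the major-seventh chord from Bb minor. As a borrowed chord it is labeled bIIImaj7.

bIIImaj7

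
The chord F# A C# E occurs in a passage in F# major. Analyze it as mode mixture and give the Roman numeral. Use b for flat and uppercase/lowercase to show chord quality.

i7

F# is scale degree 1 in F# major. Diatonically F# major has F# (I) on that degree; F#–A–C#–E is instead the minor-seventh chord native to F# minor, so it takes the label i7.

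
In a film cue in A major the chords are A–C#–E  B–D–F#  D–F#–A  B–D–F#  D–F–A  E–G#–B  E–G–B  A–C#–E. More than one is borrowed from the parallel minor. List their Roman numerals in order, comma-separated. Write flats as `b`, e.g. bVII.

The diatonic triads in A major are A, Bm, C#m, D, E, F#m, G#dim. A–C#–E = A, B–D–F# = Bm, D–F#–A = D and E–G#–B = E all belong to that set. D–F–A is not: scale degree 4 in A major carries D (IV). In A minor the chord on that degree is Dm, so here it functions as iv, borrowed from the parallel minor. E–G–B doesn't fit — on degree 5 A major would have E (V). Em is the degree-5 chord of A minor, so it is the borrowed v.

iv, v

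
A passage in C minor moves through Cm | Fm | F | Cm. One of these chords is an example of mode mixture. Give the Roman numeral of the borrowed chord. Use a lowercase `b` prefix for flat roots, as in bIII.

IV

In C minor (with V from harmonic minor) the diatonic chords are Cm, Ddim, Eb, Fm, G, Ab, Bb. Of the given chords, Cm and Fm are diatonic. F (F–A–C) doesn't fit — on degree 4 C minor would have Fm (iv). F is the degree-4 chord of C major, so it is the borrowed IV.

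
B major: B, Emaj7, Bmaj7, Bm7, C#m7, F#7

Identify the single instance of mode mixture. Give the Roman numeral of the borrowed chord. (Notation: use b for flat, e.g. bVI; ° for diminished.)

i7

In B major the diatonic chords are B, C#m, D#m, E, F#, G#m, A#dim. B, Emaj7, Bmaj7, C#m7 and F#7 all belong to that set. Bm7 (B–D–F#–A) doesn't fit — on degree 1 B major would have B (I). Bm7 is the degree-1 chord of B minor, so it is the borrowed i7.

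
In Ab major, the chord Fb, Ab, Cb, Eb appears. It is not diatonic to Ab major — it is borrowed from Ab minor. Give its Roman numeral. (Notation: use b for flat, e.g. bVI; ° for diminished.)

Fb is the lowered form of scale degree 6 in Ab major (the diatonic degree 6 is F). Diatonically Ab major has Fm (vi) on that degree; Fb–Ab–Cb–Eb is instead the major-seventh chord native to Ab minor, so it takes the label bVImaj7.

bVImaj7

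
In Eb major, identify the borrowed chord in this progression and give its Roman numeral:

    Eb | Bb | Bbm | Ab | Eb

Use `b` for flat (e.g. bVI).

v

The diatonic triads in Eb major are Eb, Fm, Gm, Ab, Bb, Cm, Ddim. Of the given chords, Eb, Bb and Ab are diatonic. But Bbm (Bb–Db–F) is foreign: the diatonic V on degree 5 is Bb, whereas Bbm comes from Eb minor. It is labeled v.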